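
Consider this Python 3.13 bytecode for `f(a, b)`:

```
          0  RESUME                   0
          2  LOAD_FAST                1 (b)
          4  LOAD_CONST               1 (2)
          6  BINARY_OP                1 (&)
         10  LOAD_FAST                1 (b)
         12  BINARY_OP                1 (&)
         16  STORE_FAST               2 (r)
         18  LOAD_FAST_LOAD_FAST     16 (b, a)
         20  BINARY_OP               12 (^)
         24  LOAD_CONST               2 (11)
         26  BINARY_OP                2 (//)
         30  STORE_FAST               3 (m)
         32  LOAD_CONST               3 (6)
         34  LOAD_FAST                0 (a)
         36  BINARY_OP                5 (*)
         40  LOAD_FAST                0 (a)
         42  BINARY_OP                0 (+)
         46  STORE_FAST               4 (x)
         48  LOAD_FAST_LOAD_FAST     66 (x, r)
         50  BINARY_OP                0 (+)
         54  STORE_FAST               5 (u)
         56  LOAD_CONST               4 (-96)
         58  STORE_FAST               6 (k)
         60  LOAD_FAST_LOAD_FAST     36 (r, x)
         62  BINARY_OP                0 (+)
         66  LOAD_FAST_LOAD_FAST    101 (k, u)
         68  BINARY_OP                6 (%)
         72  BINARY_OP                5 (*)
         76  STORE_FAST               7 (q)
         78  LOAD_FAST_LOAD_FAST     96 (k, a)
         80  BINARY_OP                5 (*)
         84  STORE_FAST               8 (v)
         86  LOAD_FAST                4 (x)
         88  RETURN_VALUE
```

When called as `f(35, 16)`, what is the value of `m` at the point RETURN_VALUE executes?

4

LOAD_FAST b → push 16. Stack: [16]
LOAD_CONST → push 2. Stack: [16, 2]
BINARY_OP & → 16 & 2 = 0. Stack: [0]
LOAD_FAST b → push 16. Stack: [0, 16]
BINARY_OP & → 0 & 16 = 0. Stack: [0]
STORE_FAST r → r=0. Stack: []
LOAD_FAST_LOAD_FAST b,a → push 16,35. Stack: [16, 35]
BINARY_OP ^ → 16 ^ 35 = 51. Stack: [51]
LOAD_CONST → push 11. Stack: [51, 11]
BINARY_OP // → 51 // 11 = 4. Stack: [4]
STORE_FAST m → m=4. Stack: []
LOAD_CONST → push 6. Stack: [6]
LOAD_FAST a → push 35. Stack: [6, 35]
BINARY_OP * → 6 * 35 = 210. Stack: [210]
LOAD_FAST a → push 35. Stack: [210, 35]
BINARY_OP + → 210 + 35 = 245. Stack: [245]
STORE_FAST x → x=245. Stack: []
LOAD_FAST_LOAD_FAST x,r → push 245,0. Stack: [245, 0]
BINARY_OP + → 245 + 0 = 245. Stack: [245]
STORE_FAST u → u=245. Stack: []
LOAD_CONST → push -96. Stack: [-96]
STORE_FAST k → k=-96. Stack: []
LOAD_FAST_LOAD_FAST r,x → push 0,245. Stack: [0, 245]
BINARY_OP + → 0 + 245 = 245. Stack: [245]
LOAD_FAST_LOAD_FAST k,u → push -96,245. Stack: [245, -96, 245]
BINARY_OP % → -96 % 245 = 149. Stack: [245, 149]
BINARY_OP * → 245 * 149 = 36505. Stack: [36505]
STORE_FAST q → q=36505. Stack: []
LOAD_FAST_LOAD_FAST k,a → push -96,35. Stack: [-96, 35]
BINARY_OP * → -96 * 35 = -3360. Stack: [-3360]
STORE_FAST v → v=-3360. Stack: []
LOAD_FAST x → push 245. Stack: [245]
RETURN_VALUE → return 245.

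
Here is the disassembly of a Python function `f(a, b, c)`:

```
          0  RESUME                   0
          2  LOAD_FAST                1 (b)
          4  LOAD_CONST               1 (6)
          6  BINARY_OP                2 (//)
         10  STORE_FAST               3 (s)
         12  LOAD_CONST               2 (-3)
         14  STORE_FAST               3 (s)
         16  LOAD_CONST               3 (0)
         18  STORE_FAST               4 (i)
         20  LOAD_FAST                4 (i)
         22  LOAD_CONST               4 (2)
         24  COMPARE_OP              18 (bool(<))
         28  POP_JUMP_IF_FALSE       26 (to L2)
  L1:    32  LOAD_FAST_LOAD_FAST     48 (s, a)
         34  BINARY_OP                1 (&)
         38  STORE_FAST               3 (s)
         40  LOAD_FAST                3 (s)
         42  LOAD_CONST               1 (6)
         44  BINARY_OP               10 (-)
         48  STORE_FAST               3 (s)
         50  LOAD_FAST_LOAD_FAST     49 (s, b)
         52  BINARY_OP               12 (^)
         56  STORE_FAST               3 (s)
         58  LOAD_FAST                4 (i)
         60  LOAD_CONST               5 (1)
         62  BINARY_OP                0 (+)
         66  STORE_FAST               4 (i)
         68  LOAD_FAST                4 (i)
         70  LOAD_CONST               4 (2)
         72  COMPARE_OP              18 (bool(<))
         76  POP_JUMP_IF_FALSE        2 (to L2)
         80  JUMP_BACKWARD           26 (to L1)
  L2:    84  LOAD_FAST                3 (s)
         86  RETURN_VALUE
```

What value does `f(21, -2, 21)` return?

LOAD_FAST b → push -2. Stack: [-2]
LOAD_CONST → push 6. Stack: [-2, 6]
BINARY_OP // → -2 // 6 = -1. Stack: [-1]
STORE_FAST s → s=-1. Stack: []
LOAD_CONST → push -3. Stack: [-3]
STORE_FAST s → s=-3. Stack: []
LOAD_CONST → push 0. Stack: [0]
STORE_FAST i → i=0. Stack: []
LOAD_FAST i → push 0. Stack: [0]
LOAD_CONST → push 2. Stack: [0, 2]
COMPARE_OP bool(<) → 0 vs 2 = True. Stack: [True]
POP_JUMP_IF_FALSE → pop True; no jump. Stack: []
LOAD_FAST_LOAD_FAST s,a → push -3,21. Stack: [-3, 21]
BINARY_OP & → -3 & 21 = 21. Stack: [21]
STORE_FAST s → s=21. Stack: []
LOAD_FAST s → push 21. Stack: [21]
LOAD_CONST → push 6. Stack: [21, 6]
BINARY_OP - → 21 - 6 = 15. Stack: [15]
STORE_FAST s → s=15. Stack: []
LOAD_FAST_LOAD_FAST s,b → push 15,-2. Stack: [15, -2]
BINARY_OP ^ → 15 ^ -2 = -15. Stack: [-15]
STORE_FAST s → s=-15. Stack: []
LOAD_FAST i → push 0. Stack: [0]
LOAD_CONST → push 1. Stack: [0, 1]
BINARY_OP + → 0 + 1 = 1. Stack: [1]
STORE_FAST i → i=1. Stack: []
LOAD_FAST i → push 1. Stack: [1]
LOAD_CONST → push 2. Stack: [1, 2]
COMPARE_OP bool(<) → 1 vs 2 = True. Stack: [True]
POP_JUMP_IF_FALSE → pop True; no jump. Stack: []
LOAD_FAST_LOAD_FAST s,a → push -15,21. Stack: [-15, 21]
BINARY_OP & → -15 & 21 = 17. Stack: [17]
STORE_FAST s → s=17. Stack: []
LOAD_FAST s → push 17. Stack: [17]
LOAD_CONST → push 6. Stack: [17, 6]
BINARY_OP - → 17 - 6 = 11. Stack: [11]
STORE_FAST s → s=11. Stack: []
LOAD_FAST_LOAD_FAST s,b → push 11,-2. Stack: [11, -2]
BINARY_OP ^ → 11 ^ -2 = -11. Stack: [-11]
STORE_FAST s → s=-11. Stack: []
LOAD_FAST i → push 1. Stack: [1]
LOAD_CONST → push 1. Stack: [1, 1]
BINARY_OP + → 1 + 1 = 2. Stack: [2]
STORE_FAST i → i=2. Stack: []
LOAD_FAST i → push 2. Stack: [2]
LOAD_CONST → push 2. Stack: [2, 2]
COMPARE_OP bool(<) → 2 vs 2 = False. Stack: [False]
POP_JUMP_IF_FALSE → pop False; jump. Stack: []
LOAD_FAST s → push -11. Stack: [-11]
RETURN_VALUE → return -11.

-11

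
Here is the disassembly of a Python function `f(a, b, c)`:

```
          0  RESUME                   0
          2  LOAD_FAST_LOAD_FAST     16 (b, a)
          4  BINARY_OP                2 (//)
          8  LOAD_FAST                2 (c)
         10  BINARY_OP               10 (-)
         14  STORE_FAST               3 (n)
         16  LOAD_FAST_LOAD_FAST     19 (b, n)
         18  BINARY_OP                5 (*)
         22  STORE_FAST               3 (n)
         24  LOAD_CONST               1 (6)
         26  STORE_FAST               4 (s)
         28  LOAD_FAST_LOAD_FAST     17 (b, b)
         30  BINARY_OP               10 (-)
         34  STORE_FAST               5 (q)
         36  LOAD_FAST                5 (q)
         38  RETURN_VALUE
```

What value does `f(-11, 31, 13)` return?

0

LOAD_FAST_LOAD_FAST b,a → push 31,-11. Stack: [31, -11]
BINARY_OP // → 31 // -11 = -3. Stack: [-3]
LOAD_FAST c → push 13. Stack: [-3, 13]
BINARY_OP - → -3 - 13 = -16. Stack: [-16]
STORE_FAST n → n=-16. Stack: []
LOAD_FAST_LOAD_FAST b,n → push 31,-16. Stack: [31, -16]
BINARY_OP * → 31 * -16 = -496. Stack: [-496]
STORE_FAST n → n=-496. Stack: []
LOAD_CONST → push 6. Stack: [6]
STORE_FAST s → s=6. Stack: []
LOAD_FAST_LOAD_FAST b,b → push 31,31. Stack: [31, 31]
BINARY_OP - → 31 - 31 = 0. Stack: [0]
STORE_FAST q → q=0. Stack: []
LOAD_FAST q → push 0. Stack: [0]
RETURN_VALUE → return 0.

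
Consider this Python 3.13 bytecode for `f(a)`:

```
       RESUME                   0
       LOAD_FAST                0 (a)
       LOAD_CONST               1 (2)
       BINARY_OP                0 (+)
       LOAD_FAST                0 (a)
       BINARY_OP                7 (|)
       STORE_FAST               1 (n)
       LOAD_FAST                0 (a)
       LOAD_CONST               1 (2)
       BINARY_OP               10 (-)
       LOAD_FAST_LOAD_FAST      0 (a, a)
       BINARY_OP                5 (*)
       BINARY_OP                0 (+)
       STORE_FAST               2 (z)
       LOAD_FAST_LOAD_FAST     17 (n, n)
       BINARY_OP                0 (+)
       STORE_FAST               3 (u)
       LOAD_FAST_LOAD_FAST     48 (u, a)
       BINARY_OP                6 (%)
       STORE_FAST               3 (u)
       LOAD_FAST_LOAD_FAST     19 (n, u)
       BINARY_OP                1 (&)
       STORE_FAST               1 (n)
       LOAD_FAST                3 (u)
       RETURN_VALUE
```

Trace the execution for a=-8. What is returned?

-4

LOAD_FAST a → push -8. Stack: [-8]
LOAD_CONST → push 2. Stack: [-8, 2]
BINARY_OP + → -8 + 2 = -6. Stack: [-6]
LOAD_FAST a → push -8. Stack: [-6, -8]
BINARY_OP | → -6 | -8 = -6. Stack: [-6]
STORE_FAST n → n=-6. Stack: []
LOAD_FAST a → push -8. Stack: [-8]
LOAD_CONST → push 2. Stack: [-8, 2]
BINARY_OP - → -8 - 2 = -10. Stack: [-10]
LOAD_FAST_LOAD_FAST a,a → push -8,-8. Stack: [-10, -8, -8]
BINARY_OP * → -8 * -8 = 64. Stack: [-10, 64]
BINARY_OP + → -10 + 64 = 54. Stack: [54]
STORE_FAST z → z=54. Stack: []
LOAD_FAST_LOAD_FAST n,n → push -6,-6. Stack: [-6, -6]
BINARY_OP + → -6 + -6 = -12. Stack: [-12]
STORE_FAST u → u=-12. Stack: []
LOAD_FAST_LOAD_FAST u,a → push -12,-8. Stack: [-12, -8]
BINARY_OP % → -12 % -8 = -4. Stack: [-4]
STORE_FAST u → u=-4. Stack: []
LOAD_FAST_LOAD_FAST n,u → push -6,-4. Stack: [-6, -4]
BINARY_OP & → -6 & -4 = -8. Stack: [-8]
STORE_FAST n → n=-8. Stack: []
LOAD_FAST u → push -4. Stack: [-4]
RETURN_VALUE → return -4.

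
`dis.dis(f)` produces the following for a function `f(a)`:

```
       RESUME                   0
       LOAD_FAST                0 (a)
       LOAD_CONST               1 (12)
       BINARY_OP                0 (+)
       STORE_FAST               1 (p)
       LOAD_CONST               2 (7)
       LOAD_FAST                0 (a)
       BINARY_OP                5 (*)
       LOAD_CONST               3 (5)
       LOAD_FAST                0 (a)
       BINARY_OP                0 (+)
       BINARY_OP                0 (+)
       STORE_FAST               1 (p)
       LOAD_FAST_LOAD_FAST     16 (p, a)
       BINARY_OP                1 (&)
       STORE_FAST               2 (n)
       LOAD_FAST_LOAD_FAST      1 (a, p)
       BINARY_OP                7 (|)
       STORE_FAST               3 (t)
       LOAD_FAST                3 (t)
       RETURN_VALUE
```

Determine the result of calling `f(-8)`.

LOAD_FAST a → push -8. Stack: [-8]
LOAD_CONST → push 12. Stack: [-8, 12]
BINARY_OP + → -8 + 12 = 4. Stack: [4]
STORE_FAST p → p=4. Stack: []
LOAD_CONST → push 7. Stack: [7]
LOAD_FAST a → push -8. Stack: [7, -8]
BINARY_OP * → 7 * -8 = -56. Stack: [-56]
LOAD_CONST → push 5. Stack: [-56, 5]
LOAD_FAST a → push -8. Stack: [-56, 5, -8]
BINARY_OP + → 5 + -8 = -3. Stack: [-56, -3]
BINARY_OP + → -56 + -3 = -59. Stack: [-59]
STORE_FAST p → p=-59. Stack: []
LOAD_FAST_LOAD_FAST p,a → push -59,-8. Stack: [-59, -8]
BINARY_OP & → -59 & -8 = -64. Stack: [-64]
STORE_FAST n → n=-64. Stack: []
LOAD_FAST_LOAD_FAST a,p → push -8,-59. Stack: [-8, -59]
BINARY_OP | → -8 | -59 = -3. Stack: [-3]
STORE_FAST t → t=-3. Stack: []
LOAD_FAST t → push -3. Stack: [-3]
RETURN_VALUE → return -3.

-3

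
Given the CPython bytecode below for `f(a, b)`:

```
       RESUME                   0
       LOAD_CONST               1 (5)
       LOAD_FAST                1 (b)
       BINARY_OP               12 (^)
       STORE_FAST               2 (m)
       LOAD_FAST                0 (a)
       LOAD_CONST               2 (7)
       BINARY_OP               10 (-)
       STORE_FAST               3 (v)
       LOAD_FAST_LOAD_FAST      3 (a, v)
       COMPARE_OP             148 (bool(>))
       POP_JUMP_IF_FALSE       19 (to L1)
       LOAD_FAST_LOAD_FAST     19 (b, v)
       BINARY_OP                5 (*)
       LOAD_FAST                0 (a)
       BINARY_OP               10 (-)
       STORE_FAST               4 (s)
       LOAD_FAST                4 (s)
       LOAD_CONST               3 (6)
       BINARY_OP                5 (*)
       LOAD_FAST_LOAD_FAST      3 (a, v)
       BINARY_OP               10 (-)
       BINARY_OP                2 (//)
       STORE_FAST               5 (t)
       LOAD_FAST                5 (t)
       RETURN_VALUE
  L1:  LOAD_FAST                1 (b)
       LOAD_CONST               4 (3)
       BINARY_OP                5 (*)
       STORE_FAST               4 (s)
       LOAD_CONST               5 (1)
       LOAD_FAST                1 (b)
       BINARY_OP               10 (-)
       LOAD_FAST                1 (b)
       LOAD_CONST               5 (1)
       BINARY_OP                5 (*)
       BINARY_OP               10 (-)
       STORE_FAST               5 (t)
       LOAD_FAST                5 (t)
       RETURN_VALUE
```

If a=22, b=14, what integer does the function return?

161

LOAD_CONST → push 5. Stack: [5]
LOAD_FAST b → push 14. Stack: [5, 14]
BINARY_OP ^ → 5 ^ 14 = 11. Stack: [11]
STORE_FAST m → m=11. Stack: []
LOAD_FAST a → push 22. Stack: [22]
LOAD_CONST → push 7. Stack: [22, 7]
BINARY_OP - → 22 - 7 = 15. Stack: [15]
STORE_FAST v → v=15. Stack: []
LOAD_FAST_LOAD_FAST a,v → push 22,15. Stack: [22, 15]
COMPARE_OP bool(>) → 22 vs 15 = True. Stack: [True]
POP_JUMP_IF_FALSE → pop True; no jump. Stack: []
LOAD_FAST_LOAD_FAST b,v → push 14,15. Stack: [14, 15]
BINARY_OP * → 14 * 15 = 210. Stack: [210]
LOAD_FAST a → push 22. Stack: [210, 22]
BINARY_OP - → 210 - 22 = 188. Stack: [188]
STORE_FAST s → s=188. Stack: []
LOAD_FAST s → push 188. Stack: [188]
LOAD_CONST → push 6. Stack: [188, 6]
BINARY_OP * → 188 * 6 = 1128. Stack: [1128]
LOAD_FAST_LOAD_FAST a,v → push 22,15. Stack: [1128, 22, 15]
BINARY_OP - → 22 - 15 = 7. Stack: [1128, 7]
BINARY_OP // → 1128 // 7 = 161. Stack: [161]
STORE_FAST t → t=161. Stack: []
LOAD_FAST t → push 161. Stack: [161]
RETURN_VALUE → return 161.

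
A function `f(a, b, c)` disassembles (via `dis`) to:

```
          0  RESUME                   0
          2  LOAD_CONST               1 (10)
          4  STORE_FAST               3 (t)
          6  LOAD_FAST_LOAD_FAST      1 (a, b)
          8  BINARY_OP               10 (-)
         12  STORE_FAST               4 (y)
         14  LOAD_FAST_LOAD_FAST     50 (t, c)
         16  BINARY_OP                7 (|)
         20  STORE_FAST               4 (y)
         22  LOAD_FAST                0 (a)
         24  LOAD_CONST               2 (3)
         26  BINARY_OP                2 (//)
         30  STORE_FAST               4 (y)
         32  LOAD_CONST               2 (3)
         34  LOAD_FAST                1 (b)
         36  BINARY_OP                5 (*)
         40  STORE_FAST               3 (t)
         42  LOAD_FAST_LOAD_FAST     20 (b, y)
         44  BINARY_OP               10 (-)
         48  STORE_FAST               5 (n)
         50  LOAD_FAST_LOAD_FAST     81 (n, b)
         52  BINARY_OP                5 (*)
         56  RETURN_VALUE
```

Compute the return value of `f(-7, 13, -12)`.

208

LOAD_CONST → push 10. Stack: [10]
STORE_FAST t → t=10. Stack: []
LOAD_FAST_LOAD_FAST a,b → push -7,13. Stack: [-7, 13]
BINARY_OP - → -7 - 13 = -20. Stack: [-20]
STORE_FAST y → y=-20. Stack: []
LOAD_FAST_LOAD_FAST t,c → push 10,-12. Stack: [10, -12]
BINARY_OP | → 10 | -12 = -2. Stack: [-2]
STORE_FAST y → y=-2. Stack: []
LOAD_FAST a → push -7. Stack: [-7]
LOAD_CONST → push 3. Stack: [-7, 3]
BINARY_OP // → -7 // 3 = -3. Stack: [-3]
STORE_FAST y → y=-3. Stack: []
LOAD_CONST → push 3. Stack: [3]
LOAD_FAST b → push 13. Stack: [3, 13]
BINARY_OP * → 3 * 13 = 39. Stack: [39]
STORE_FAST t → t=39. Stack: []
LOAD_FAST_LOAD_FAST b,y → push 13,-3. Stack: [13, -3]
BINARY_OP - → 13 - -3 = 16. Stack: [16]
STORE_FAST n → n=16. Stack: []
LOAD_FAST_LOAD_FAST n,b → push 16,13. Stack: [16, 13]
BINARY_OP * → 16 * 13 = 208. Stack: [208]
RETURN_VALUE → return 208.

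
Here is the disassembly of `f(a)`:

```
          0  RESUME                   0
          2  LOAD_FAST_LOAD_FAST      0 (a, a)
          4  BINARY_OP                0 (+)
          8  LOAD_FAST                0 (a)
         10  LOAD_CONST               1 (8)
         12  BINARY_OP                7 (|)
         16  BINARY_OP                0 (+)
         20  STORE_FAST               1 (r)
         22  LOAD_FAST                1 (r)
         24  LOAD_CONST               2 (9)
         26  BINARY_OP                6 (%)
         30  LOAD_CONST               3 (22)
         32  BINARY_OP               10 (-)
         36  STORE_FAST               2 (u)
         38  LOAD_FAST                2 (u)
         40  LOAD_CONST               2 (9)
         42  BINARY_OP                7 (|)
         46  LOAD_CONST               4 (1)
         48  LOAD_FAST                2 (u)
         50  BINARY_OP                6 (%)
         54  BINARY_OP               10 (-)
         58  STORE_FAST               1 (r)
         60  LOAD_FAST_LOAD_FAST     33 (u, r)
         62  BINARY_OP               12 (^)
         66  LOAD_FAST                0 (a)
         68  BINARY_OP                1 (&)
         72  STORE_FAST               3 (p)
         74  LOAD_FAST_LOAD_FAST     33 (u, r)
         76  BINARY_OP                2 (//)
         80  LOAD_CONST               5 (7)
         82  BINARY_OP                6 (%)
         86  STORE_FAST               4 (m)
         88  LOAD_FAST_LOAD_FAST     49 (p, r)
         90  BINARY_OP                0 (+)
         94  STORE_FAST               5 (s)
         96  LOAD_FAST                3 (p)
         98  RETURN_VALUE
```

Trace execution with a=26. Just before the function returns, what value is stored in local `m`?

LOAD_FAST_LOAD_FAST a,a → push 26,26. Stack: [26, 26]
BINARY_OP + → 26 + 26 = 52. Stack: [52]
LOAD_FAST a → push 26. Stack: [52, 26]
LOAD_CONST → push 8. Stack: [52, 26, 8]
BINARY_OP | → 26 | 8 = 26. Stack: [52, 26]
BINARY_OP + → 52 + 26 = 78. Stack: [78]
STORE_FAST r → r=78. Stack: []
LOAD_FAST r → push 78. Stack: [78]
LOAD_CONST → push 9. Stack: [78, 9]
BINARY_OP % → 78 % 9 = 6. Stack: [6]
LOAD_CONST → push 22. Stack: [6, 22]
BINARY_OP - → 6 - 22 = -16. Stack: [-16]
STORE_FAST u → u=-16. Stack: []
LOAD_FAST u → push -16. Stack: [-16]
LOAD_CONST → push 9. Stack: [-16, 9]
BINARY_OP | → -16 | 9 = -7. Stack: [-7]
LOAD_CONST → push 1. Stack: [-7, 1]
LOAD_FAST u → push -16. Stack: [-7, 1, -16]
BINARY_OP % → 1 % -16 = -15. Stack: [-7, -15]
BINARY_OP - → -7 - -15 = 8. Stack: [8]
STORE_FAST r → r=8. Stack: []
LOAD_FAST_LOAD_FAST u,r → push -16,8. Stack: [-16, 8]
BINARY_OP ^ → -16 ^ 8 = -8. Stack: [-8]
LOAD_FAST a → push 26. Stack: [-8, 26]
BINARY_OP & → -8 & 26 = 24. Stack: [24]
STORE_FAST p → p=24. Stack: []
LOAD_FAST_LOAD_FAST u,r → push -16,8. Stack: [-16, 8]
BINARY_OP // → -16 // 8 = -2. Stack: [-2]
LOAD_CONST → push 7. Stack: [-2, 7]
BINARY_OP % → -2 % 7 = 5. Stack: [5]
STORE_FAST m → m=5. Stack: []
LOAD_FAST_LOAD_FAST p,r → push 24,8. Stack: [24, 8]
BINARY_OP + → 24 + 8 = 32. Stack: [32]
STORE_FAST s → s=32. Stack: []
LOAD_FAST p → push 24. Stack: [24]
RETURN_VALUE → return 24.

5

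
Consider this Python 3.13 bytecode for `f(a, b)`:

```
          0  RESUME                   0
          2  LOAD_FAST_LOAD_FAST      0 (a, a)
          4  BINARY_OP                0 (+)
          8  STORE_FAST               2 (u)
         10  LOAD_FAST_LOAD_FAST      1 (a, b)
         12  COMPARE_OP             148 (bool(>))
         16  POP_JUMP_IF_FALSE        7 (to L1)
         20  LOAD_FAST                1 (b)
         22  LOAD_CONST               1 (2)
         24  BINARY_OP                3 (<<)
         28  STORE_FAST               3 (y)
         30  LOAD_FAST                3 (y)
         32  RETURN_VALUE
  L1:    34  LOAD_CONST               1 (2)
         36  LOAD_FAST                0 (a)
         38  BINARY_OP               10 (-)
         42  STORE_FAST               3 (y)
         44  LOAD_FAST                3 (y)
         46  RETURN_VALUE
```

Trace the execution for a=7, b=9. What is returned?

-5

LOAD_FAST_LOAD_FAST a,a → push 7,7. Stack: [7, 7]
BINARY_OP + → 7 + 7 = 14. Stack: [14]
STORE_FAST u → u=14. Stack: []
LOAD_FAST_LOAD_FAST a,b → push 7,9. Stack: [7, 9]
COMPARE_OP bool(>) → 7 vs 9 = False. Stack: [False]
POP_JUMP_IF_FALSE → pop False; jump. Stack: []
LOAD_CONST → push 2. Stack: [2]
LOAD_FAST a → push 7. Stack: [2, 7]
BINARY_OP - → 2 - 7 = -5. Stack: [-5]
STORE_FAST y → y=-5. Stack: []
LOAD_FAST y → push -5. Stack: [-5]
RETURN_VALUE → return -5.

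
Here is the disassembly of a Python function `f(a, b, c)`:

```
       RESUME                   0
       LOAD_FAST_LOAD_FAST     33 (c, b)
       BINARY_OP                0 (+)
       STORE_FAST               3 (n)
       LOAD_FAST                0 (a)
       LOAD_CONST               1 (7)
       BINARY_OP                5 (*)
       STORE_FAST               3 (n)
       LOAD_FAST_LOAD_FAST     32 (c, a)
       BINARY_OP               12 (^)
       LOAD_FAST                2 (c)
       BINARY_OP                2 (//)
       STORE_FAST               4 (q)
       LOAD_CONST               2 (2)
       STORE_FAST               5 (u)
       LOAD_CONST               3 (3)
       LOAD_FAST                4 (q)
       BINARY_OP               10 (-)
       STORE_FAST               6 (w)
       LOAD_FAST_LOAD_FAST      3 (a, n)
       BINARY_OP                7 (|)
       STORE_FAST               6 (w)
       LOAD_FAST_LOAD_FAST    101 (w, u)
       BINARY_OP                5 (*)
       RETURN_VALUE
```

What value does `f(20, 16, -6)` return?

312

LOAD_FAST_LOAD_FAST c,b → push -6,16. Stack: [-6, 16]
BINARY_OP + → -6 + 16 = 10. Stack: [10]
STORE_FAST n → n=10. Stack: []
LOAD_FAST a → push 20. Stack: [20]
LOAD_CONST → push 7. Stack: [20, 7]
BINARY_OP * → 20 * 7 = 140. Stack: [140]
STORE_FAST n → n=140. Stack: []
LOAD_FAST_LOAD_FAST c,a → push -6,20. Stack: [-6, 20]
BINARY_OP ^ → -6 ^ 20 = -18. Stack: [-18]
LOAD_FAST c → push -6. Stack: [-18, -6]
BINARY_OP // → -18 // -6 = 3. Stack: [3]
STORE_FAST q → q=3. Stack: []
LOAD_CONST → push 2. Stack: [2]
STORE_FAST u → u=2. Stack: []
LOAD_CONST → push 3. Stack: [3]
LOAD_FAST q → push 3. Stack: [3, 3]
BINARY_OP - → 3 - 3 = 0. Stack: [0]
STORE_FAST w → w=0. Stack: []
LOAD_FAST_LOAD_FAST a,n → push 20,140. Stack: [20, 140]
BINARY_OP | → 20 | 140 = 156. Stack: [156]
STORE_FAST w → w=156. Stack: []
LOAD_FAST_LOAD_FAST w,u → push 156,2. Stack: [156, 2]
BINARY_OP * → 156 * 2 = 312. Stack: [312]
RETURN_VALUE → return 312.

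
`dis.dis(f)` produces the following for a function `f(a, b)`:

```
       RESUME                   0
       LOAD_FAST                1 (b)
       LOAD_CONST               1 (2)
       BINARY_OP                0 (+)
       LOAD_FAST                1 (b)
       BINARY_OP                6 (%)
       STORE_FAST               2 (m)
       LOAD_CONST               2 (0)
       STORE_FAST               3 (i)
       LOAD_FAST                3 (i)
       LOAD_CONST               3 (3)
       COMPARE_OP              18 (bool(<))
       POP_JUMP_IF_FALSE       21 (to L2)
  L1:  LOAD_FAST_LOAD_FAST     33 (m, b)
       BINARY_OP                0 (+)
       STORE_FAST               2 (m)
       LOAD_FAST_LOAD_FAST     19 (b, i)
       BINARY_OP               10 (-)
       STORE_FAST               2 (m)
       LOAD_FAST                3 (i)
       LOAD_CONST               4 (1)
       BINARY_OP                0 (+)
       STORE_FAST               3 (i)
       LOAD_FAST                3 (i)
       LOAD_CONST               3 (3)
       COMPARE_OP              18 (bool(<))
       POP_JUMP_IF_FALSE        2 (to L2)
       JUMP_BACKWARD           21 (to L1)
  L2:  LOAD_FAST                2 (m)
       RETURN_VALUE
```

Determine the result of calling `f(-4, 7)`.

LOAD_FAST b → push 7. Stack: [7]
LOAD_CONST → push 2. Stack: [7, 2]
BINARY_OP + → 7 + 2 = 9. Stack: [9]
LOAD_FAST b → push 7. Stack: [9, 7]
BINARY_OP % → 9 % 7 = 2. Stack: [2]
STORE_FAST m → m=2. Stack: []
LOAD_CONST → push 0. Stack: [0]
STORE_FAST i → i=0. Stack: []
LOAD_FAST i → push 0. Stack: [0]
LOAD_CONST → push 3. Stack: [0, 3]
COMPARE_OP bool(<) → 0 vs 3 = True. Stack: [True]
POP_JUMP_IF_FALSE → pop True; no jump. Stack: []
LOAD_FAST_LOAD_FAST m,b → push 2,7. Stack: [2, 7]
BINARY_OP + → 2 + 7 = 9. Stack: [9]
STORE_FAST m → m=9. Stack: []
LOAD_FAST_LOAD_FAST b,i → push 7,0. Stack: [7, 0]
BINARY_OP - → 7 - 0 = 7. Stack: [7]
STORE_FAST m → m=7. Stack: []
LOAD_FAST i → push 0. Stack: [0]
LOAD_CONST → push 1. Stack: [0, 1]
BINARY_OP + → 0 + 1 = 1. Stack: [1]
STORE_FAST i → i=1. Stack: []
LOAD_FAST i → push 1. Stack: [1]
LOAD_CONST → push 3. Stack: [1, 3]
COMPARE_OP bool(<) → 1 vs 3 = True. Stack: [True]
POP_JUMP_IF_FALSE → pop True; no jump. Stack: []
LOAD_FAST_LOAD_FAST m,b → push 7,7. Stack: [7, 7]
BINARY_OP + → 7 + 7 = 14. Stack: [14]
STORE_FAST m → m=14. Stack: []
LOAD_FAST_LOAD_FAST b,i → push 7,1. Stack: [7, 1]
BINARY_OP - → 7 - 1 = 6. Stack: [6]
STORE_FAST m → m=6. Stack: []
LOAD_FAST i → push 1. Stack: [1]
LOAD_CONST → push 1. Stack: [1, 1]
BINARY_OP + → 1 + 1 = 2. Stack: [2]
STORE_FAST i → i=2. Stack: []
LOAD_FAST i → push 2. Stack: [2]
LOAD_CONST → push 3. Stack: [2, 3]
COMPARE_OP bool(<) → 2 vs 3 = True. Stack: [True]
POP_JUMP_IF_FALSE → pop True; no jump. Stack: []
LOAD_FAST_LOAD_FAST m,b → push 6,7. Stack: [6, 7]
BINARY_OP + → 6 + 7 = 13. Stack: [13]
STORE_FAST m → m=13. Stack: []
LOAD_FAST_LOAD_FAST b,i → push 7,2. Stack: [7, 2]
BINARY_OP - → 7 - 2 = 5. Stack: [5]
STORE_FAST m → m=5. Stack: []
LOAD_FAST i → push 2. Stack: [2]
LOAD_CONST → push 1. Stack: [2, 1]
BINARY_OP + → 2 + 1 = 3. Stack: [3]
STORE_FAST i → i=3. Stack: []
LOAD_FAST i → push 3. Stack: [3]
LOAD_CONST → push 3. Stack: [3, 3]
COMPARE_OP bool(<) → 3 vs 3 = False. Stack: [False]
POP_JUMP_IF_FALSE → pop False; jump. Stack: []
LOAD_FAST m → push 5. Stack: [5]
RETURN_VALUE → return 5.

5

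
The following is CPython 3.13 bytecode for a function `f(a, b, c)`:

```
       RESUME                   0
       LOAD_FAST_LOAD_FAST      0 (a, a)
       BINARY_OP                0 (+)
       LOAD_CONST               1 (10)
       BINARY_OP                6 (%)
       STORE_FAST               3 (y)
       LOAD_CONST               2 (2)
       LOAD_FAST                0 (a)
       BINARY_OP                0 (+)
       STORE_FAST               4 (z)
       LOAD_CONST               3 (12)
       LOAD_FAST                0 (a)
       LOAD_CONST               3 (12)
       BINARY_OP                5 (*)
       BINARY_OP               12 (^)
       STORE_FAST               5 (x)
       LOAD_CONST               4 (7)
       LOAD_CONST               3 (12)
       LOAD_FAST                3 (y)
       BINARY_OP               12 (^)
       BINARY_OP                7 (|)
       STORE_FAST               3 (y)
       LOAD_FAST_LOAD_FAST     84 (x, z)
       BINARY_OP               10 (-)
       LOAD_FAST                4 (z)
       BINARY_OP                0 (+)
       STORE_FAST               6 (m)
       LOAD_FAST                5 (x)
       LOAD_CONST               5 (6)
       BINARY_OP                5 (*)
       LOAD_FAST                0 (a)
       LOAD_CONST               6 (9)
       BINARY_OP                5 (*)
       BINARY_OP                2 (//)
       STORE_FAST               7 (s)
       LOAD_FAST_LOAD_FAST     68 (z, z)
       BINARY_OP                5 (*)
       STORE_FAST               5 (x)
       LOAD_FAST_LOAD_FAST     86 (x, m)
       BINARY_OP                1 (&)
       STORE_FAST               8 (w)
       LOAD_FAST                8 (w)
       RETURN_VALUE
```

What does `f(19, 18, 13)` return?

168

LOAD_FAST_LOAD_FAST a,a → push 19,19. Stack: [19, 19]
BINARY_OP + → 19 + 19 = 38. Stack: [38]
LOAD_CONST → push 10. Stack: [38, 10]
BINARY_OP % → 38 % 10 = 8. Stack: [8]
STORE_FAST y → y=8. Stack: []
LOAD_CONST → push 2. Stack: [2]
LOAD_FAST a → push 19. Stack: [2, 19]
BINARY_OP + → 2 + 19 = 21. Stack: [21]
STORE_FAST z → z=21. Stack: []
LOAD_CONST → push 12. Stack: [12]
LOAD_FAST a → push 19. Stack: [12, 19]
LOAD_CONST → push 12. Stack: [12, 19, 12]
BINARY_OP * → 19 * 12 = 228. Stack: [12, 228]
BINARY_OP ^ → 12 ^ 228 = 232. Stack: [232]
STORE_FAST x → x=232. Stack: []
LOAD_CONST → push 7. Stack: [7]
LOAD_CONST → push 12. Stack: [7, 12]
LOAD_FAST y → push 8. Stack: [7, 12, 8]
BINARY_OP ^ → 12 ^ 8 = 4. Stack: [7, 4]
BINARY_OP | → 7 | 4 = 7. Stack: [7]
STORE_FAST y → y=7. Stack: []
LOAD_FAST_LOAD_FAST x,z → push 232,21. Stack: [232, 21]
BINARY_OP - → 232 - 21 = 211. Stack: [211]
LOAD_FAST z → push 21. Stack: [211, 21]
BINARY_OP + → 211 + 21 = 232. Stack: [232]
STORE_FAST m → m=232. Stack: []
LOAD_FAST x → push 232. Stack: [232]
LOAD_CONST → push 6. Stack: [232, 6]
BINARY_OP * → 232 * 6 = 1392. Stack: [1392]
LOAD_FAST a → push 19. Stack: [1392, 19]
LOAD_CONST → push 9. Stack: [1392, 19, 9]
BINARY_OP * → 19 * 9 = 171. Stack: [1392, 171]
BINARY_OP // → 1392 // 171 = 8. Stack: [8]
STORE_FAST s → s=8. Stack: []
LOAD_FAST_LOAD_FAST z,z → push 21,21. Stack: [21, 21]
BINARY_OP * → 21 * 21 = 441. Stack: [441]
STORE_FAST x → x=441. Stack: []
LOAD_FAST_LOAD_FAST x,m → push 441,232. Stack: [441, 232]
BINARY_OP & → 441 & 232 = 168. Stack: [168]
STORE_FAST w → w=168. Stack: []
LOAD_FAST w → push 168. Stack: [168]
RETURN_VALUE → return 168.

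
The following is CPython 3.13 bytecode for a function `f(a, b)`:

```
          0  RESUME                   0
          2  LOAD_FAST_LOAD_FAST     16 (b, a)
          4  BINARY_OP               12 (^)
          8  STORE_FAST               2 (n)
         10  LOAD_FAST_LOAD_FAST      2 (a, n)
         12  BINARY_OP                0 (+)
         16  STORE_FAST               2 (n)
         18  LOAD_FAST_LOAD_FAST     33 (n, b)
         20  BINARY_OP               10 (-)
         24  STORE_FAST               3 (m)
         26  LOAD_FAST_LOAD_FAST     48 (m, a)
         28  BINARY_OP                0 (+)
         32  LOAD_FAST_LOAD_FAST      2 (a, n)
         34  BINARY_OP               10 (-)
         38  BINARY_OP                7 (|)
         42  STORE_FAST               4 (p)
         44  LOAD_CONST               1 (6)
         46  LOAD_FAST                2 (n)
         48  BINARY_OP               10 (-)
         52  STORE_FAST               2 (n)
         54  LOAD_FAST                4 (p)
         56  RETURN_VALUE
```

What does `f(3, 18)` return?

LOAD_FAST_LOAD_FAST b,a → push 18,3. Stack: [18, 3]
BINARY_OP ^ → 18 ^ 3 = 17. Stack: [17]
STORE_FAST n → n=17. Stack: []
LOAD_FAST_LOAD_FAST a,n → push 3,17. Stack: [3, 17]
BINARY_OP + → 3 + 17 = 20. Stack: [20]
STORE_FAST n → n=20. Stack: []
LOAD_FAST_LOAD_FAST n,b → push 20,18. Stack: [20, 18]
BINARY_OP - → 20 - 18 = 2. Stack: [2]
STORE_FAST m → m=2. Stack: []
LOAD_FAST_LOAD_FAST m,a → push 2,3. Stack: [2, 3]
BINARY_OP + → 2 + 3 = 5. Stack: [5]
LOAD_FAST_LOAD_FAST a,n → push 3,20. Stack: [5, 3, 20]
BINARY_OP - → 3 - 20 = -17. Stack: [5, -17]
BINARY_OP | → 5 | -17 = -17. Stack: [-17]
STORE_FAST p → p=-17. Stack: []
LOAD_CONST → push 6. Stack: [6]
LOAD_FAST n → push 20. Stack: [6, 20]
BINARY_OP - → 6 - 20 = -14. Stack: [-14]
STORE_FAST n → n=-14. Stack: []
LOAD_FAST p → push -17. Stack: [-17]
RETURN_VALUE → return -17.

-17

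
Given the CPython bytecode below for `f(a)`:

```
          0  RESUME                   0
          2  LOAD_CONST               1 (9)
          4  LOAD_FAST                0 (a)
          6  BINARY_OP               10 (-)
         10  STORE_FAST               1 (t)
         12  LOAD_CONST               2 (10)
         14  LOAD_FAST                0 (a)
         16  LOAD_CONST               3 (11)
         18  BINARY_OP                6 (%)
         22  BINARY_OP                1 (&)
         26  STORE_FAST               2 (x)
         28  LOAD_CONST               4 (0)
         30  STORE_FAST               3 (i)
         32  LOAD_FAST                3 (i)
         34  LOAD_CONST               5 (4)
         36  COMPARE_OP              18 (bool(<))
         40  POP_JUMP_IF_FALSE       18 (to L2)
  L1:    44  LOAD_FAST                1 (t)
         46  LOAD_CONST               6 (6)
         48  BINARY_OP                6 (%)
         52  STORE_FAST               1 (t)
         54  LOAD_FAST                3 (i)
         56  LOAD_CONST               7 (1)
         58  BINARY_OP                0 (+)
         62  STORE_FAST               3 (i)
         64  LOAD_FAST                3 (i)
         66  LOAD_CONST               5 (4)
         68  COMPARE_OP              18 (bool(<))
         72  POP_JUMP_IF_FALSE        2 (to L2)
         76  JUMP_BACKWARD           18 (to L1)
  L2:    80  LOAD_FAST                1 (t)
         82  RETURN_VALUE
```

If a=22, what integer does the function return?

5

LOAD_CONST → push 9. Stack: [9]
LOAD_FAST a → push 22. Stack: [9, 22]
BINARY_OP - → 9 - 22 = -13. Stack: [-13]
STORE_FAST t → t=-13. Stack: []
LOAD_CONST → push 10. Stack: [10]
LOAD_FAST a → push 22. Stack: [10, 22]
LOAD_CONST → push 11. Stack: [10, 22, 11]
BINARY_OP % → 22 % 11 = 0. Stack: [10, 0]
BINARY_OP & → 10 & 0 = 0. Stack: [0]
STORE_FAST x → x=0. Stack: []
LOAD_CONST → push 0. Stack: [0]
STORE_FAST i → i=0. Stack: []
LOAD_FAST i → push 0. Stack: [0]
LOAD_CONST → push 4. Stack: [0, 4]
COMPARE_OP bool(<) → 0 vs 4 = True. Stack: [True]
POP_JUMP_IF_FALSE → pop True; no jump. Stack: []
LOAD_FAST t → push -13. Stack: [-13]
LOAD_CONST → push 6. Stack: [-13, 6]
BINARY_OP % → -13 % 6 = 5. Stack: [5]
STORE_FAST t → t=5. Stack: []
LOAD_FAST i → push 0. Stack: [0]
LOAD_CONST → push 1. Stack: [0, 1]
BINARY_OP + → 0 + 1 = 1. Stack: [1]
STORE_FAST i → i=1. Stack: []
LOAD_FAST i → push 1. Stack: [1]
LOAD_CONST → push 4. Stack: [1, 4]
COMPARE_OP bool(<) → 1 vs 4 = True. Stack: [True]
POP_JUMP_IF_FALSE → pop True; no jump. Stack: []
LOAD_FAST t → push 5. Stack: [5]
LOAD_CONST → push 6. Stack: [5, 6]
BINARY_OP % → 5 % 6 = 5. Stack: [5]
STORE_FAST t → t=5. Stack: []
LOAD_FAST i → push 1. Stack: [1]
LOAD_CONST → push 1. Stack: [1, 1]
BINARY_OP + → 1 + 1 = 2. Stack: [2]
STORE_FAST i → i=2. Stack: []
LOAD_FAST i → push 2. Stack: [2]
LOAD_CONST → push 4. Stack: [2, 4]
COMPARE_OP bool(<) → 2 vs 4 = True. Stack: [True]
POP_JUMP_IF_FALSE → pop True; no jump. Stack: []
LOAD_FAST t → push 5. Stack: [5]
LOAD_CONST → push 6. Stack: [5, 6]
BINARY_OP % → 5 % 6 = 5. Stack: [5]
STORE_FAST t → t=5. Stack: []
LOAD_FAST i → push 2. Stack: [2]
LOAD_CONST → push 1. Stack: [2, 1]
BINARY_OP + → 2 + 1 = 3. Stack: [3]
STORE_FAST i → i=3. Stack: []
LOAD_FAST i → push 3. Stack: [3]
LOAD_CONST → push 4. Stack: [3, 4]
COMPARE_OP bool(<) → 3 vs 4 = True. Stack: [True]
POP_JUMP_IF_FALSE → pop True; no jump. Stack: []
LOAD_FAST t → push 5. Stack: [5]
LOAD_CONST → push 6. Stack: [5, 6]
BINARY_OP % → 5 % 6 = 5. Stack: [5]
STORE_FAST t → t=5. Stack: []
LOAD_FAST i → push 3. Stack: [3]
LOAD_CONST → push 1. Stack: [3, 1]
BINARY_OP + → 3 + 1 = 4. Stack: [4]
STORE_FAST i → i=4. Stack: []
LOAD_FAST i → push 4. Stack: [4]
LOAD_CONST → push 4. Stack: [4, 4]
COMPARE_OP bool(<) → 4 vs 4 = False. Stack: [False]
POP_JUMP_IF_FALSE → pop False; jump. Stack: []
LOAD_FAST t → push 5. Stack: [5]
RETURN_VALUE → return 5.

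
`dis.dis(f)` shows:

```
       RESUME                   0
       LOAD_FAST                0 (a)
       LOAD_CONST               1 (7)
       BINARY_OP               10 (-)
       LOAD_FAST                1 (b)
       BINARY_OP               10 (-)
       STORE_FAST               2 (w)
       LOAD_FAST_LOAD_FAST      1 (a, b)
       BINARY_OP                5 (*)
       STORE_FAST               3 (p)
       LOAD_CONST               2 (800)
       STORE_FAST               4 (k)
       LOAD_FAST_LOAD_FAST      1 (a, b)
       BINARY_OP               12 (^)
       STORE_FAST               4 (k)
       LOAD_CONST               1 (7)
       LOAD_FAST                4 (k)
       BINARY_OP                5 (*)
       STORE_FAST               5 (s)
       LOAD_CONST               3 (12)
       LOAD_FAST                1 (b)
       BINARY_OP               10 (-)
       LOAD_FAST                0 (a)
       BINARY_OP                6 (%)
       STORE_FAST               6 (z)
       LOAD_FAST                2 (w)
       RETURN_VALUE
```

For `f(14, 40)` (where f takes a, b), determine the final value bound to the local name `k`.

38

LOAD_FAST a → push 14. Stack: [14]
LOAD_CONST → push 7. Stack: [14, 7]
BINARY_OP - → 14 - 7 = 7. Stack: [7]
LOAD_FAST b → push 40. Stack: [7, 40]
BINARY_OP - → 7 - 40 = -33. Stack: [-33]
STORE_FAST w → w=-33. Stack: []
LOAD_FAST_LOAD_FAST a,b → push 14,40. Stack: [14, 40]
BINARY_OP * → 14 * 40 = 560. Stack: [560]
STORE_FAST p → p=560. Stack: []
LOAD_CONST → push 800. Stack: [800]
STORE_FAST k → k=800. Stack: []
LOAD_FAST_LOAD_FAST a,b → push 14,40. Stack: [14, 40]
BINARY_OP ^ → 14 ^ 40 = 38. Stack: [38]
STORE_FAST k → k=38. Stack: []
LOAD_CONST → push 7. Stack: [7]
LOAD_FAST k → push 38. Stack: [7, 38]
BINARY_OP * → 7 * 38 = 266. Stack: [266]
STORE_FAST s → s=266. Stack: []
LOAD_CONST → push 12. Stack: [12]
LOAD_FAST b → push 40. Stack: [12, 40]
BINARY_OP - → 12 - 40 = -28. Stack: [-28]
LOAD_FAST a → push 14. Stack: [-28, 14]
BINARY_OP % → -28 % 14 = 0. Stack: [0]
STORE_FAST z → z=0. Stack: []
LOAD_FAST w → push -33. Stack: [-33]
RETURN_VALUE → return -33.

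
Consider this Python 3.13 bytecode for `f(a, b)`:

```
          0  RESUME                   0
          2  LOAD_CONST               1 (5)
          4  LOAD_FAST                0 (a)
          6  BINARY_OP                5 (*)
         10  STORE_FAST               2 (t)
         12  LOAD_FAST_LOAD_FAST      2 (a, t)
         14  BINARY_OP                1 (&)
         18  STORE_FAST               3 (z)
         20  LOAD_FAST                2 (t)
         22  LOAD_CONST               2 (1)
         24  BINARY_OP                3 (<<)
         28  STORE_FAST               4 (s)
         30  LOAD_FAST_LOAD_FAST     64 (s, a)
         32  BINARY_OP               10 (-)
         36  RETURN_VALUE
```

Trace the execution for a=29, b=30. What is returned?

LOAD_CONST → push 5. Stack: [5]
LOAD_FAST a → push 29. Stack: [5, 29]
BINARY_OP * → 5 * 29 = 145. Stack: [145]
STORE_FAST t → t=145. Stack: []
LOAD_FAST_LOAD_FAST a,t → push 29,145. Stack: [29, 145]
BINARY_OP & → 29 & 145 = 17. Stack: [17]
STORE_FAST z → z=17. Stack: []
LOAD_FAST t → push 145. Stack: [145]
LOAD_CONST → push 1. Stack: [145, 1]
BINARY_OP << → 145 << 1 = 290. Stack: [290]
STORE_FAST s → s=290. Stack: []
LOAD_FAST_LOAD_FAST s,a → push 290,29. Stack: [290, 29]
BINARY_OP - → 290 - 29 = 261. Stack: [261]
RETURN_VALUE → return 261.

261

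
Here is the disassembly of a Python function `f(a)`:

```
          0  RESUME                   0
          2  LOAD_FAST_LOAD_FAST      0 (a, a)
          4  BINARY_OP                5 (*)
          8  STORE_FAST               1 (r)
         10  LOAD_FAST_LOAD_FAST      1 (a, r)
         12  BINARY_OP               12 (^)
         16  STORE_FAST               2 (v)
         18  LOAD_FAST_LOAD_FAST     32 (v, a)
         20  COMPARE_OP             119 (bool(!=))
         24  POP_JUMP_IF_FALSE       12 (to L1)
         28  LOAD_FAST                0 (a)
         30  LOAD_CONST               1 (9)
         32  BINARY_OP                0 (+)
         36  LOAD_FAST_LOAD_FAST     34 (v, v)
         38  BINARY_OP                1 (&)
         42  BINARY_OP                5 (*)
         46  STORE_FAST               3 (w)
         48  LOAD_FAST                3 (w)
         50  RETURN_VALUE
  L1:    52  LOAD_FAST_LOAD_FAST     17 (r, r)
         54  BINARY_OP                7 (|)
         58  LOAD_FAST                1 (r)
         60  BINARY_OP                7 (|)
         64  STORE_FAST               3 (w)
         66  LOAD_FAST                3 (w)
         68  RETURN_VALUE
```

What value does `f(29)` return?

LOAD_FAST_LOAD_FAST a,a → push 29,29. Stack: [29, 29]
BINARY_OP * → 29 * 29 = 841. Stack: [841]
STORE_FAST r → r=841. Stack: []
LOAD_FAST_LOAD_FAST a,r → push 29,841. Stack: [29, 841]
BINARY_OP ^ → 29 ^ 841 = 852. Stack: [852]
STORE_FAST v → v=852. Stack: []
LOAD_FAST_LOAD_FAST v,a → push 852,29. Stack: [852, 29]
COMPARE_OP bool(!=) → 852 vs 29 = True. Stack: [True]
POP_JUMP_IF_FALSE → pop True; no jump. Stack: []
LOAD_FAST a → push 29. Stack: [29]
LOAD_CONST → push 9. Stack: [29, 9]
BINARY_OP + → 29 + 9 = 38. Stack: [38]
LOAD_FAST_LOAD_FAST v,v → push 852,852. Stack: [38, 852, 852]
BINARY_OP & → 852 & 852 = 852. Stack: [38, 852]
BINARY_OP * → 38 * 852 = 32376. Stack: [32376]
STORE_FAST w → w=32376. Stack: []
LOAD_FAST w → push 32376. Stack: [32376]
RETURN_VALUE → return 32376.

32376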